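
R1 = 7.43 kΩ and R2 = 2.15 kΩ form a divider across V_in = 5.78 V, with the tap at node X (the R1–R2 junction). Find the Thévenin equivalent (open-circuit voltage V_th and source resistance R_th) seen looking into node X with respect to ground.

V_th is the unloaded tap voltage: V_in · R2/(R1+R2) = 5.78 × 0.2244 = 1.297 V.
With V_in suppressed (replaced by a short), R_th = R1 ‖ R2 = (7.430 × 2.15)/(7.430 + 2.15) = 1.667 kΩ.

V_th ≈ 1.30 V, R_th ≈ 1.67 kΩ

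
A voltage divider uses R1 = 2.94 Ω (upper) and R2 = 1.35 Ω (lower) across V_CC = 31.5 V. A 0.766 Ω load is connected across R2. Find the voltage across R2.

First combine the lower leg with the load: R2 ‖ R_L = 0.4887 Ω.
Then V_out = V_CC · R2'/(R1 + R2') = 31.5 × 0.4887/3.429 = 4.490 V.
(Unloaded it would be 9.91 V; the load pulls it down.)

V_out ≈ 4.49 V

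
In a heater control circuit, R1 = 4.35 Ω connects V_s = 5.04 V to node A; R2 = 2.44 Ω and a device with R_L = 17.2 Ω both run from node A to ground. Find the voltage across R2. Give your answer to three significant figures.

First combine the lower leg with the load: R2 ‖ R_L = 2.137 Ω.
Now apply the divider: V_out = 5.04 × 0.3294 = 1.660 V.

V_out ≈ 1.66 V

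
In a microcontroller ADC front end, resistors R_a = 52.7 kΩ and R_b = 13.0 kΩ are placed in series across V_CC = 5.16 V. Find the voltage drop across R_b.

ΣR = 52.7 + 13.0 = 65.70 kΩ.
V = V_CC · R/ΣR = 5.16 × 0.1979 = 1.021 V.

V ≈ 1.02 V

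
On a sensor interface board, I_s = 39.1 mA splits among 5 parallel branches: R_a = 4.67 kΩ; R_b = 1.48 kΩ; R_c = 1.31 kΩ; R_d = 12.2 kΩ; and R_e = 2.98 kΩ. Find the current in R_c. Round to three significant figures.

I ≈ 14.4 mA

Conductances: ΣG = 1/4.67 + 1/1.48 + 1/1.31 + 1/12.2 + 1/2.98 = 2.071 (1/kΩ).
Current divider: I(R_c) = I_s · G_k/ΣG = 39.1 × (0.7634/2.071) = 39.1 × 0.3686 = 14.41 mA.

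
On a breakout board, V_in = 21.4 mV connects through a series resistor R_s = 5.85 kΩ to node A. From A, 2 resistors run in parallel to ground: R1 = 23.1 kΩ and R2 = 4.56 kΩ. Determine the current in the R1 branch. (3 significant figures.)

Combine the parallel branches: R_p = (1/23.1 + 1/4.56)⁻¹ = 3.808 kΩ.
V_A by voltage divider: V_A = 21.4 × 3.808/(5.85 + 3.808) = 8.438 mV.
I(R1) = V_A / R1 = 8.438/23.1 = 0.3653 µA.

I ≈ 0.365 µA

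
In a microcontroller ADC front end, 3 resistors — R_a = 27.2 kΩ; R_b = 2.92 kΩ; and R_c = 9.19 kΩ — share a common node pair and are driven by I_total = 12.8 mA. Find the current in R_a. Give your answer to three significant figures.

Total conductance ΣG = 1/27.2 + 1/2.92 + 1/9.19 = 0.4880 (units of 1/kΩ).
R_a takes the fraction G_k/ΣG = 0.03676/0.4880 = 0.07533, so I = 12.8 × 0.07533 = 0.9642 mA.

I ≈ 0.964 mA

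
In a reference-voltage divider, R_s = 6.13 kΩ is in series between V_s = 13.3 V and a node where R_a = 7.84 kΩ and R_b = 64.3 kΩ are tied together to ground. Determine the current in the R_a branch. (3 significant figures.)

Equivalent of the parallel group: R_p = 6.988 kΩ.
V_A by voltage divider: V_A = 13.3 × 6.988/(6.13 + 6.988) = 7.085 V.
I(R_a) = V_A / R_a = 7.085/7.84 = 0.9037 mA.

I ≈ 0.904 mA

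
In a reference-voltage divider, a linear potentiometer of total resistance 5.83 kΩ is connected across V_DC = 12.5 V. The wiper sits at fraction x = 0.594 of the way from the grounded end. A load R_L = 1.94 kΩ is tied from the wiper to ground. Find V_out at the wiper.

V_out ≈ 4.31 V

The pot divides into 2.367 kΩ above the wiper and 3.463 kΩ below.
(x·R_p) ‖ R_L = 1.243 kΩ.
Then V_out = V_DC · 1.243/(2.367 + 1.243) = 4.305 V.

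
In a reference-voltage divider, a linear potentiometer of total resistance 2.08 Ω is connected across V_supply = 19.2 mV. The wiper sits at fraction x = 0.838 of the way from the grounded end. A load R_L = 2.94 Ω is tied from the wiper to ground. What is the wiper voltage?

V_out ≈ 14.7 mV

Split the track: R_lower = x·R_p = 1.743 Ω, R_upper = (1−x)·R_p = 0.3370 Ω.
(x·R_p) ‖ R_L = 1.094 Ω.
Then V_out = V_supply · 1.094/(0.3370 + 1.094) = 14.68 mV.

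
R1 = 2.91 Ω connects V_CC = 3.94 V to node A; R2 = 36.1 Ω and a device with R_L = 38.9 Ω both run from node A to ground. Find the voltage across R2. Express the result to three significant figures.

R2 ‖ R_L = (36.1 × 38.9)/(36.1 + 38.9) = 18.72 Ω.
Then V_out = V_CC · R2'/(R1 + R2') = 3.94 × 18.72/21.63 = 3.410 V.

V_out ≈ 3.41 V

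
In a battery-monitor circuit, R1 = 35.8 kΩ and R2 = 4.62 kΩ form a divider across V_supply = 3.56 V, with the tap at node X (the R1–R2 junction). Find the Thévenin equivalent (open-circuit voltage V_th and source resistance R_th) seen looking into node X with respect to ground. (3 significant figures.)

V_th ≈ 0.407 V, R_th ≈ 4.09 kΩ

Open-circuit (no load on X): V_th = V_supply · R2/(R1 + R2) = 3.56 × 4.62/(35.80 + 4.62) = 0.4069 V.
Looking into X with the source shorted: R_th = R1·R2/(R1+R2) = 35.80 × 4.62/40.42 = 4.092 kΩ.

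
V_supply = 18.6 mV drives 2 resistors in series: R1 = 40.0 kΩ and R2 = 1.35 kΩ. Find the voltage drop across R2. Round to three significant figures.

V ≈ 0.607 mV

ΣR = 40.0 + 1.35 = 41.35 kΩ.
By the voltage-divider rule, V = 18.6 × 1.350/41.35 = 0.6073 mV.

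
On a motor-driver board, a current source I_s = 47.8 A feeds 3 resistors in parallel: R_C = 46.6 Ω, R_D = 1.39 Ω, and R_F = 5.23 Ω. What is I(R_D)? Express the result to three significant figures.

Total conductance ΣG = 1/46.6 + 1/1.39 + 1/5.23 = 0.9321 (units of 1/Ω).
Current divider: I(R_D) = I_s · G_k/ΣG = 47.8 × (0.7194/0.9321) = 47.8 × 0.7718 = 36.89 A.

I ≈ 36.9 A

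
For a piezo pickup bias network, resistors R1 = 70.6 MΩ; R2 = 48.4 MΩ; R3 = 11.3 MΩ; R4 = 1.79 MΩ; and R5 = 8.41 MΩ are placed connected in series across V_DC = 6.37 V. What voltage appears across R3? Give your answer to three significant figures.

Total series resistance ΣR = 70.6 + 48.4 + 11.3 + 1.79 + 8.41 = 140.5 MΩ.
Voltage divider: V = V_DC · (11.30 / 140.5) = 6.37 × 0.08043 = 0.5123 V.

V ≈ 0.512 V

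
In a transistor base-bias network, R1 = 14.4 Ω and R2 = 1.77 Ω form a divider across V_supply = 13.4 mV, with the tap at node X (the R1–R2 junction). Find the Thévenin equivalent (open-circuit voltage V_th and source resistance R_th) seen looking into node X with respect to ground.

With X open, the divider is unloaded: V_th = 13.4 × 1.77/16.17 = 1.467 mV.
Zeroing V_supply shorts the top of R1 to ground, so R_th = R1 ‖ R2 = 1.576 Ω.

V_th ≈ 1.47 mV, R_th ≈ 1.58 Ω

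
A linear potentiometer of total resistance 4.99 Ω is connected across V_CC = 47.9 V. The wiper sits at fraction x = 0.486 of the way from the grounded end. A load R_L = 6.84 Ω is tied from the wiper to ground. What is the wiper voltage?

Lower segment x·R_p = 2.425 Ω; upper segment (1−x)·R_p = 2.565 Ω.
R_L loads the lower segment: effective lower R = 1.790 Ω.
Then V_out = V_CC · 1.790/(2.565 + 1.790) = 19.69 V.
(Unloaded: V_out = x·V_CC = 23.3 V.)

V_out ≈ 19.7 V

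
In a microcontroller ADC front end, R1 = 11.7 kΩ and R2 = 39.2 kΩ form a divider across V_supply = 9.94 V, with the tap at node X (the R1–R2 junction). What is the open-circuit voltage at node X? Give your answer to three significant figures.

V_th ≈ 7.66 V

Open-circuit (no load on X): V_th = V_supply · R2/(R1 + R2) = 9.94 × 39.2/(11.70 + 39.2) = 7.655 V.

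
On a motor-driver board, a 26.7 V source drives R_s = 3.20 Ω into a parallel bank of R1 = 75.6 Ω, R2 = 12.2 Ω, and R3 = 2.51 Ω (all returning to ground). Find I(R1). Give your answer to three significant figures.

Parallel bank: R_p = 1/(1/75.6 + 1/12.2 + 1/2.51) = 2.026 Ω.
Node voltage V_A = V_s · R_p/(R_s + R_p) = 26.7 × 0.3877 = 10.35 V.
Branch current I = V_A/R1 = 10.35/75.6 = 0.1369 A.

I ≈ 0.137 A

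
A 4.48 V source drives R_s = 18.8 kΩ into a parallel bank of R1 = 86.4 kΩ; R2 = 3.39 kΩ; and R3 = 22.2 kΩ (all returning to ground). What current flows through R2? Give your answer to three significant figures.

I ≈ 0.174 mA

Parallel bank: R_p = 1/(1/86.4 + 1/3.39 + 1/22.2) = 2.844 kΩ.
V_A = 4.48 × 2.844/21.64 = 0.5887 V.
Branch current I = V_A/R2 = 0.5887/3.39 = 0.1737 mA.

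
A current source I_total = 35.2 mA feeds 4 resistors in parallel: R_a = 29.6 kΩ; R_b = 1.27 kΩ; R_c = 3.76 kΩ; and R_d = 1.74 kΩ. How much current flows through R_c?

I ≈ 5.63 mA

Total conductance ΣG = 1/29.6 + 1/1.27 + 1/3.76 + 1/1.74 = 1.662 (units of 1/kΩ).
By the current-divider rule, I = I_total · G_k/ΣG = 35.2 × 0.1600 = 5.633 mA.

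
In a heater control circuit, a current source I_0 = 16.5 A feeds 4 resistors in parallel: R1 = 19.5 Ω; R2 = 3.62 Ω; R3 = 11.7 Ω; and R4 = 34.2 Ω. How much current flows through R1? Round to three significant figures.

I ≈ 1.91 A

Conductances: ΣG = 1/19.5 + 1/3.62 + 1/11.7 + 1/34.2 = 0.4422 (1/Ω).
R1 takes the fraction G_k/ΣG = 0.05128/0.4422 = 0.1160, so I = 16.5 × 0.1160 = 1.913 A.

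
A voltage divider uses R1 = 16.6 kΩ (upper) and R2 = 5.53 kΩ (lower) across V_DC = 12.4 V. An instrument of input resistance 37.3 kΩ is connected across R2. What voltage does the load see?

First combine the lower leg with the load: R2 ‖ R_L = 4.816 kΩ.
Voltage divider with the loaded lower leg: V_out = 12.4 × 4.816/(16.6 + 4.816) = 12.4 × 0.2249 = 2.788 V.

V_out ≈ 2.79 V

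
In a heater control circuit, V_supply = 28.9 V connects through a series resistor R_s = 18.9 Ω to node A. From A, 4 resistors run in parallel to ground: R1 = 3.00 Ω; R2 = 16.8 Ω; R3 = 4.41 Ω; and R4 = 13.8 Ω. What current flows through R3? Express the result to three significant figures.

Combine the parallel branches: R_p = (1/3.00 + 1/16.8 + 1/4.41 + 1/13.8)⁻¹ = 1.445 Ω.
Node voltage V_A = V_supply · R_p/(R_s + R_p) = 28.9 × 0.07102 = 2.053 V.
I(R3) = V_A / R3 = 2.053/4.41 = 0.4654 A.

I ≈ 0.465 A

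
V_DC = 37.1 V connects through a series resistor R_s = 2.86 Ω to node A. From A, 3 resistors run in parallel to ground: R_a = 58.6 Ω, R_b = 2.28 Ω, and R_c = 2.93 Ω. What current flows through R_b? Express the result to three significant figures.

I ≈ 4.96 A

Combine the parallel branches: R_p = (1/58.6 + 1/2.28 + 1/2.93)⁻¹ = 1.255 Ω.
V_A by voltage divider: V_A = 37.1 × 1.255/(2.86 + 1.255) = 11.31 V.
Branch current I = V_A/R_b = 11.31/2.28 = 4.962 A.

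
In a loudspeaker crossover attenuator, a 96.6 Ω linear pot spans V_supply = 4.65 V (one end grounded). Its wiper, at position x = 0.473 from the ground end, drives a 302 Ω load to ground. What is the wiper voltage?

The pot divides into 50.91 Ω above the wiper and 45.69 Ω below.
Lower segment in parallel with the load: 45.69 ‖ 302 = 39.69 Ω.
V_out = 4.65 × 39.69/(50.91 + 39.69) = 2.037 V.
(Unloaded: V_out = x·V_supply = 2.20 V.)

V_out ≈ 2.04 V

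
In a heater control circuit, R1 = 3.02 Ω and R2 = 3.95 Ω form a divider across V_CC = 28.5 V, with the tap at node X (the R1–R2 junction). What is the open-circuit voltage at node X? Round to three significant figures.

V_th ≈ 16.2 V

With X open, the divider is unloaded: V_th = 28.5 × 3.95/6.970 = 16.15 V.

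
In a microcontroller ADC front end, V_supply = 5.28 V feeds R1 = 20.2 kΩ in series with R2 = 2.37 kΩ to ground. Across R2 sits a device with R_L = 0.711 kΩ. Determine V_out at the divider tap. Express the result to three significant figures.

V_out ≈ 0.139 V

First combine the lower leg with the load: R2 ‖ R_L = 0.5469 kΩ.
Now apply the divider: V_out = 5.28 × 0.02636 = 0.1392 V.
(Unloaded it would be 0.554 V; the load pulls it down.)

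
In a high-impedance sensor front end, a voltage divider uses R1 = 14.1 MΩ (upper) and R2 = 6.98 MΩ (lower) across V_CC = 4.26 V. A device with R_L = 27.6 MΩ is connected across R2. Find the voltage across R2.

V_out ≈ 1.21 V

First combine the lower leg with the load: R2 ‖ R_L = 5.571 MΩ.
Then V_out = V_CC · R2'/(R1 + R2') = 4.26 × 5.571/19.67 = 1.206 V.
(Unloaded it would be 1.41 V; the load pulls it down.)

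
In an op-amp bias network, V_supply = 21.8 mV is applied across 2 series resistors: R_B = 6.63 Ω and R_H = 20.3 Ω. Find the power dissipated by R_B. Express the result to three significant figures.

P ≈ 4.34 µW

Series current I = V_supply/ΣR = 21.8/26.93 = 0.8095 mA.
P = I²R = 0.6553 × 6.63 = 4.345 µW.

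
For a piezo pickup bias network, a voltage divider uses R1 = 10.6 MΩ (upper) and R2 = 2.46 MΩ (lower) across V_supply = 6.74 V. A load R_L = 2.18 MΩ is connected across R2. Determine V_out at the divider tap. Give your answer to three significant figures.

The load sits in parallel with R2, giving an effective lower resistance R2' = R2·R_L/(R2+R_L) = 1.156 MΩ.
Voltage divider with the loaded lower leg: V_out = 6.74 × 1.156/(10.6 + 1.156) = 6.74 × 0.09832 = 0.6626 V.
(Unloaded it would be 1.27 V; the load pulls it down.)

V_out ≈ 0.663 V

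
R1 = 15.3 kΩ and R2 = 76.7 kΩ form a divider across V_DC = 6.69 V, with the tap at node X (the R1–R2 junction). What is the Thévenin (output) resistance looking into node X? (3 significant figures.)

R_th ≈ 12.8 kΩ

Zeroing V_DC shorts the top of R1 to ground, so R_th = R1 ‖ R2 = 12.76 kΩ.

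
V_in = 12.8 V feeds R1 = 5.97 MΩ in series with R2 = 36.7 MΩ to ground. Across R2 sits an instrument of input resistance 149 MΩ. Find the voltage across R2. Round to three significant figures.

V_out ≈ 10.6 V

First combine the lower leg with the load: R2 ‖ R_L = 29.45 MΩ.
Voltage divider with the loaded lower leg: V_out = 12.8 × 29.45/(5.97 + 29.45) = 12.8 × 0.8314 = 10.64 V.
(Unloaded it would be 11.0 V; the load pulls it down.)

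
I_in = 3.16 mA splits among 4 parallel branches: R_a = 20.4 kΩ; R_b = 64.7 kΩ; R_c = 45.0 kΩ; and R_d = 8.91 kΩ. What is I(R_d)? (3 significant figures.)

I ≈ 1.78 mA

Total conductance ΣG = 1/20.4 + 1/64.7 + 1/45.0 + 1/8.91 = 0.1989 (units of 1/kΩ).
Current divider: I(R_d) = I_in · G_k/ΣG = 3.16 × (0.1122/0.1989) = 3.16 × 0.5642 = 1.783 mA.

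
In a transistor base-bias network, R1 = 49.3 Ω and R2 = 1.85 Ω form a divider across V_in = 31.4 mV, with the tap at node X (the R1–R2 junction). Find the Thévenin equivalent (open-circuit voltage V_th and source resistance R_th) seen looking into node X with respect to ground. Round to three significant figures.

V_th ≈ 1.14 mV, R_th ≈ 1.78 Ω

V_th is the unloaded tap voltage: V_in · R2/(R1+R2) = 31.4 × 0.03617 = 1.136 mV.
Zeroing V_in shorts the top of R1 to ground, so R_th = R1 ‖ R2 = 1.783 Ω.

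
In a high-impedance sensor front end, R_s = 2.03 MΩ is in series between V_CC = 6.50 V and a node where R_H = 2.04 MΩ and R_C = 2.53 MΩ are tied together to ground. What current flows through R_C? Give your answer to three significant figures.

I ≈ 0.918 µA

Combine the parallel branches: R_p = (1/2.04 + 1/2.53)⁻¹ = 1.129 MΩ.
V_A by voltage divider: V_A = 6.50 × 1.129/(2.03 + 1.129) = 2.324 V.
I(R_C) = V_A / R_C = 2.324/2.53 = 0.9184 µA.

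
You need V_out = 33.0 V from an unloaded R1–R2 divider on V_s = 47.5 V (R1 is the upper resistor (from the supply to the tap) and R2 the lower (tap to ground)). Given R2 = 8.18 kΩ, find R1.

R1 ≈ 3.59 kΩ

V_out/V_s = R2/(R1+R2) = 0.6947.
R1 = R2·(1/k − 1) = 8.18 × 0.4394 = 3.594 kΩ.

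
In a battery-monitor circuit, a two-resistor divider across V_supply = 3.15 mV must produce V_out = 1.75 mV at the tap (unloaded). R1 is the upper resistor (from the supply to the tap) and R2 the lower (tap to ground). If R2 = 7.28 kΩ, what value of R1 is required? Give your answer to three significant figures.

R1 ≈ 5.82 kΩ

The divider ratio is R2/(R1+R2) = 1.75/3.15 = 0.5556.
So R1 = R2 · (V_supply/V_out − 1) = 7.28 × (3.15/1.75 − 1) = 7.28 × 0.8000 = 5.824 kΩ.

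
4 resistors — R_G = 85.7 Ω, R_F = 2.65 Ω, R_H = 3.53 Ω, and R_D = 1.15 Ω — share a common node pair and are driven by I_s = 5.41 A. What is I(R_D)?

Total conductance ΣG = 1/85.7 + 1/2.65 + 1/3.53 + 1/1.15 = 1.542 (units of 1/Ω).
R_D takes the fraction G_k/ΣG = 0.8696/1.542 = 0.5640, so I = 5.41 × 0.5640 = 3.051 A.

I ≈ 3.05 A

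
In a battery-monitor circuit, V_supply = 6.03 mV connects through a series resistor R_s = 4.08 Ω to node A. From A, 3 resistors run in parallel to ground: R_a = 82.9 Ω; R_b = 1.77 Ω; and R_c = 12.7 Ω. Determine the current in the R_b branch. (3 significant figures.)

I ≈ 0.927 mA

Equivalent of the parallel group: R_p = 1.525 Ω.
V_A = 6.03 × 1.525/5.605 = 1.641 mV.
Branch current I = V_A/R_b = 1.641/1.77 = 0.9269 mA.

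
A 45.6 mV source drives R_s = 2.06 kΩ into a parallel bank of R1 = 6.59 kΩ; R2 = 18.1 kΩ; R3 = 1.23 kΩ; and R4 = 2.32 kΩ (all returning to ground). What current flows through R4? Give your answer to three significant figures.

I ≈ 4.93 µA

Parallel bank: R_p = 1/(1/6.59 + 1/18.1 + 1/1.23 + 1/2.32) = 0.6892 kΩ.
V_A by voltage divider: V_A = 45.6 × 0.6892/(2.06 + 0.6892) = 11.43 mV.
Branch current I = V_A/R4 = 11.43/2.32 = 4.927 µA.
(Check via current divider: I_total = 16.59 µA; share G_k/ΣG = 0.2971 → same result.)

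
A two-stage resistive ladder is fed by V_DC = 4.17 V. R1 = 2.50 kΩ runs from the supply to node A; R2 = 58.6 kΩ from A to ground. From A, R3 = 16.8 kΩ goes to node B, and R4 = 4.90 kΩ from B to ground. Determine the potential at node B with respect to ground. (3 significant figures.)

The second stage (R3 + R4 = 21.70 kΩ) loads node A in parallel with R2.
Effective lower resistance at A: R2 ‖ 21.70 = 15.84 kΩ.
V_A = 4.17 × 15.84/(2.50 + 15.84) = 3.601 V.
V_B = V_A × 0.2258 = 0.8132 V.

V_B ≈ 0.813 V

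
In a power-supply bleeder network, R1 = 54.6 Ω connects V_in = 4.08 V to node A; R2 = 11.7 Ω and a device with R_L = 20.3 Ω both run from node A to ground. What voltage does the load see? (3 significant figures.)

First combine the lower leg with the load: R2 ‖ R_L = 7.422 Ω.
Now apply the divider: V_out = 4.08 × 0.1197 = 0.4883 V.

V_out ≈ 0.488 V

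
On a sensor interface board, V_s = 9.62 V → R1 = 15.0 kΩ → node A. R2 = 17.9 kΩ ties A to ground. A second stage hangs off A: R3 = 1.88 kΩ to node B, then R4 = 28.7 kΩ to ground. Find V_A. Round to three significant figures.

Node A sees R2 in parallel with the series input of stage 2, R3 + R4 = 30.58 kΩ.
R2 ‖ (R3+R4) = 11.29 kΩ.
First divider: V_A = V_s · 11.29/(15.0 + 11.29) = 4.131 V.

V_A ≈ 4.13 V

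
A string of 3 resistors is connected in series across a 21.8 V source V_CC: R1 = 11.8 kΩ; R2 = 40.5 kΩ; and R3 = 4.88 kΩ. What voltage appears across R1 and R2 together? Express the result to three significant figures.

V ≈ 19.9 V

Total series resistance ΣR = 11.8 + 40.5 + 4.88 = 57.18 kΩ.
R_{R1..R2} = 11.8 + 40.5 = 52.30 kΩ.
V = V_CC · R/ΣR = 21.8 × 0.9147 = 19.94 V.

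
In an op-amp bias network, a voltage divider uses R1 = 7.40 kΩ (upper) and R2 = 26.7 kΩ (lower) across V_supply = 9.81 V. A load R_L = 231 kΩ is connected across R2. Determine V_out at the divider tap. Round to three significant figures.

V_out ≈ 7.49 V

R2 ‖ R_L = (26.7 × 231)/(26.7 + 231) = 23.93 kΩ.
Voltage divider with the loaded lower leg: V_out = 9.81 × 23.93/(7.40 + 23.93) = 9.81 × 0.7638 = 7.493 V.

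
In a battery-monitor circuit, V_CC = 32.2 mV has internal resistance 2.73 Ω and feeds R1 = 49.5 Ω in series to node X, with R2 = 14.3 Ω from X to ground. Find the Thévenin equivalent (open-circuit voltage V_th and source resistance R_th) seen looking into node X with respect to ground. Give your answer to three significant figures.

V_th ≈ 6.92 mV, R_th ≈ 11.2 Ω

R1' = 2.73 + 49.5 = 52.23 Ω (source resistance + R1).
Open-circuit (no load on X): V_th = V_CC · R2/(R1' + R2) = 32.2 × 14.3/(52.23 + 14.3) = 6.921 mV.
With V_CC suppressed (replaced by a short), R_th = R1' ‖ R2 = (52.23 × 14.3)/(52.23 + 14.3) = 11.23 Ω.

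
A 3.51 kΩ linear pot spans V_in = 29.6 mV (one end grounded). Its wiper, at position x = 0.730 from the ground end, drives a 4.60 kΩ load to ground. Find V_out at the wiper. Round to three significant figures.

V_out ≈ 18.8 mV

The pot divides into 0.9477 kΩ above the wiper and 2.562 kΩ below.
R_L loads the lower segment: effective lower R = 1.646 kΩ.
V_out = 29.6 × 1.646/(0.9477 + 1.646) = 18.78 mV.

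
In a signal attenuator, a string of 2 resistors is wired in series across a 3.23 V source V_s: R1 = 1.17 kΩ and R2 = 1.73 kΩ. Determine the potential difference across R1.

Series total: ΣR = 1.17 + 1.73 = 2.900 kΩ.
V = V_s · R/ΣR = 3.23 × 0.4034 = 1.303 V.

V ≈ 1.30 V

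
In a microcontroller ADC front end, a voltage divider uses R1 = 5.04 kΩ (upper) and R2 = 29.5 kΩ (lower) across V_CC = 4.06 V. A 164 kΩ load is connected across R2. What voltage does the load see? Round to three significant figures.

V_out ≈ 3.38 V

First combine the lower leg with the load: R2 ‖ R_L = 25.00 kΩ.
Now apply the divider: V_out = 4.06 × 0.8322 = 3.379 V.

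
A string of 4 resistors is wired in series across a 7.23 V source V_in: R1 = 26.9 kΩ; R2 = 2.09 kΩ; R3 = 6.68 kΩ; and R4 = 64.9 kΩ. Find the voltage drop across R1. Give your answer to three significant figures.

V ≈ 1.93 V

Series total: ΣR = 26.9 + 2.09 + 6.68 + 64.9 = 100.6 kΩ.
By the voltage-divider rule, V = 7.23 × 26.90/100.6 = 1.934 V.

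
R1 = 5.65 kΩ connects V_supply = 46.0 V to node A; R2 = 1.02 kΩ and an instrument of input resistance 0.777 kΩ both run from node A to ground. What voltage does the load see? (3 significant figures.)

The load sits in parallel with R2, giving an effective lower resistance R2' = R2·R_L/(R2+R_L) = 0.4410 kΩ.
Now apply the divider: V_out = 46.0 × 0.07241 = 3.331 V.
(Unloaded it would be 7.03 V; the load pulls it down.)

V_out ≈ 3.33 V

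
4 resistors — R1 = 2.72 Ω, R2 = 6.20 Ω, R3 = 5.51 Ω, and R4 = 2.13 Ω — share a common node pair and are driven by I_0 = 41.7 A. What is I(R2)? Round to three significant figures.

ΣG = 1/2.72 + 1/6.20 + 1/5.51 + 1/2.13 = 1.180.
Current divider: I(R2) = I_0 · G_k/ΣG = 41.7 × (0.1613/1.180) = 41.7 × 0.1367 = 5.700 A.

I ≈ 5.70 A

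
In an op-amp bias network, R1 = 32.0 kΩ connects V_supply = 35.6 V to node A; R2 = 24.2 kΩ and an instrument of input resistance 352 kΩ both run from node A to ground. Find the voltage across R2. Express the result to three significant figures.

R2 ‖ R_L = (24.2 × 352)/(24.2 + 352) = 22.64 kΩ.
Voltage divider with the loaded lower leg: V_out = 35.6 × 22.64/(32.0 + 22.64) = 35.6 × 0.4144 = 14.75 V.

V_out ≈ 14.8 V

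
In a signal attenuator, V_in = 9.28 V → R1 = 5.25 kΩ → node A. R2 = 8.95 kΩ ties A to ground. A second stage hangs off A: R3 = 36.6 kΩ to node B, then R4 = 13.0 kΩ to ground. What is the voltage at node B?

V_B ≈ 1.44 V

Node A sees R2 in parallel with the series input of stage 2, R3 + R4 = 49.60 kΩ.
Effective lower resistance at A: R2 ‖ 49.60 = 7.582 kΩ.
V_A = 9.28 × 7.582/(5.25 + 7.582) = 5.483 V.
Then the unloaded second divider: V_B = V_A × R4/(R3+R4) = 5.483 × 0.2621 = 1.437 V.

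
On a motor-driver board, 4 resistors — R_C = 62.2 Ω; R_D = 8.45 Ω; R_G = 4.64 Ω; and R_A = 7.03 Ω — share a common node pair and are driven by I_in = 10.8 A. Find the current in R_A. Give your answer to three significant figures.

I ≈ 3.12 A

ΣG = 1/62.2 + 1/8.45 + 1/4.64 + 1/7.03 = 0.4922.
R_A takes the fraction G_k/ΣG = 0.1422/0.4922 = 0.2890, so I = 10.8 × 0.2890 = 3.121 A.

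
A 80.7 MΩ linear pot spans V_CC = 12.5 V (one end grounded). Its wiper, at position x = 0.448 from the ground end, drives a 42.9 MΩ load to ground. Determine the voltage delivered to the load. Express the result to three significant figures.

The pot divides into 44.55 MΩ above the wiper and 36.15 MΩ below.
(x·R_p) ‖ R_L = 19.62 MΩ.
Then V_out = V_CC · 19.62/(44.55 + 19.62) = 3.822 V.

V_out ≈ 3.82 V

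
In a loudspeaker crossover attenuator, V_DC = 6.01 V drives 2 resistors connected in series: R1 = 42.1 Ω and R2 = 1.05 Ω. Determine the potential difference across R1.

Series total: ΣR = 42.1 + 1.05 = 43.15 Ω.
By the voltage-divider rule, V = 6.01 × 42.10/43.15 = 5.864 V.

V ≈ 5.86 V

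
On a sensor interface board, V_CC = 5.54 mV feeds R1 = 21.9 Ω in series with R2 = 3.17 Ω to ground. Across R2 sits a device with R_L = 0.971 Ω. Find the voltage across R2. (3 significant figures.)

V_out ≈ 0.182 mV

First combine the lower leg with the load: R2 ‖ R_L = 0.7433 Ω.
Now apply the divider: V_out = 5.54 × 0.03283 = 0.1819 mV.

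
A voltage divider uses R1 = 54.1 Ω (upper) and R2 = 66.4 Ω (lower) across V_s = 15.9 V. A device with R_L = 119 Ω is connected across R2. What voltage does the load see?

R2 ‖ R_L = (66.4 × 119)/(66.4 + 119) = 42.62 Ω.
Then V_out = V_s · R2'/(R1 + R2') = 15.9 × 42.62/96.72 = 7.006 V.

V_out ≈ 7.01 V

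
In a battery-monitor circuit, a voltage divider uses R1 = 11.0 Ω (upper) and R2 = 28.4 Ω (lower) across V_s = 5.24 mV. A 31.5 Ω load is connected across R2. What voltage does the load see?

V_out ≈ 3.02 mV

The load sits in parallel with R2, giving an effective lower resistance R2' = R2·R_L/(R2+R_L) = 14.93 Ω.
Now apply the divider: V_out = 5.24 × 0.5759 = 3.018 mV.
(Unloaded it would be 3.78 mV; the load pulls it down.)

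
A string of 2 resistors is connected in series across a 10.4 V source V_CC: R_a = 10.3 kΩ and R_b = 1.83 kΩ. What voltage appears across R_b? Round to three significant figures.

Series total: ΣR = 10.3 + 1.83 = 12.13 kΩ.
Voltage divider: V = V_CC · (1.830 / 12.13) = 10.4 × 0.1509 = 1.569 V.

V ≈ 1.57 V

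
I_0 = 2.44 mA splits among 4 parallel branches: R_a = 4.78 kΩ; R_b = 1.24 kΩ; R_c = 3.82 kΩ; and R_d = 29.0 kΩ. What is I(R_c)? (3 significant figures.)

I ≈ 0.487 mA

Conductances: ΣG = 1/4.78 + 1/1.24 + 1/3.82 + 1/29.0 = 1.312 (1/kΩ).
By the current-divider rule, I = I_0 · G_k/ΣG = 2.44 × 0.1995 = 0.4869 mA.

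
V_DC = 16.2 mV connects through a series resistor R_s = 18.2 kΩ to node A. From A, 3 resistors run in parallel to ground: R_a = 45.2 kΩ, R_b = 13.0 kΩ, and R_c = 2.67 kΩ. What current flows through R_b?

I ≈ 0.130 µA

Equivalent of the parallel group: R_p = 2.112 kΩ.
Node voltage V_A = V_DC · R_p/(R_s + R_p) = 16.2 × 0.1040 = 1.684 mV.
Branch current I = V_A/R_b = 1.684/13.0 = 0.1295 µA.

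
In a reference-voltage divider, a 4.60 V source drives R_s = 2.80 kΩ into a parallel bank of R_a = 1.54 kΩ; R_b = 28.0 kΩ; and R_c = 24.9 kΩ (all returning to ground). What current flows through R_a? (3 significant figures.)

I ≈ 0.986 mA

Combine the parallel branches: R_p = (1/1.54 + 1/28.0 + 1/24.9)⁻¹ = 1.379 kΩ.
V_A = 4.60 × 1.379/4.179 = 1.518 V.
I(R_a) = V_A / R_a = 1.518/1.54 = 0.9856 mA.
(Check via current divider: I_total = 1.101 mA; share G_k/ΣG = 0.8954 → same result.)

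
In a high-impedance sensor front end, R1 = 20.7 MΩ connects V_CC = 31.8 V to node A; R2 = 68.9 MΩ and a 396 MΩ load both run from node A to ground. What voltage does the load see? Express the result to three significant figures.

V_out ≈ 23.5 V

The load sits in parallel with R2, giving an effective lower resistance R2' = R2·R_L/(R2+R_L) = 58.69 MΩ.
Then V_out = V_CC · R2'/(R1 + R2') = 31.8 × 58.69/79.39 = 23.51 V.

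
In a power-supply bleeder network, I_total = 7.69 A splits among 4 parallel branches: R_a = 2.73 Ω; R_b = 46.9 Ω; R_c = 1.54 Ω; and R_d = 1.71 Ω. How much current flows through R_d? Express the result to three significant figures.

Conductances: ΣG = 1/2.73 + 1/46.9 + 1/1.54 + 1/1.71 = 1.622 (1/Ω).
R_d takes the fraction G_k/ΣG = 0.5848/1.622 = 0.3606, so I = 7.69 × 0.3606 = 2.773 A.

I ≈ 2.77 A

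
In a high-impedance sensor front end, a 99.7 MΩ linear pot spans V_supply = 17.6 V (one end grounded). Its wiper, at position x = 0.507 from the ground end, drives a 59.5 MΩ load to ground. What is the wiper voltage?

V_out ≈ 6.29 V

Split the track: R_lower = x·R_p = 50.55 MΩ, R_upper = (1−x)·R_p = 49.15 MΩ.
Lower segment in parallel with the load: 50.55 ‖ 59.5 = 27.33 MΩ.
V_out = 17.6 × 27.33/(49.15 + 27.33) = 6.289 V.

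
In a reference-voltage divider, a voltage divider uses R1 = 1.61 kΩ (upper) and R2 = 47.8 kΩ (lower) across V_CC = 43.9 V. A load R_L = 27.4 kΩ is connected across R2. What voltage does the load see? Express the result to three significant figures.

The load sits in parallel with R2, giving an effective lower resistance R2' = R2·R_L/(R2+R_L) = 17.42 kΩ.
Now apply the divider: V_out = 43.9 × 0.9154 = 40.19 V.

V_out ≈ 40.2 V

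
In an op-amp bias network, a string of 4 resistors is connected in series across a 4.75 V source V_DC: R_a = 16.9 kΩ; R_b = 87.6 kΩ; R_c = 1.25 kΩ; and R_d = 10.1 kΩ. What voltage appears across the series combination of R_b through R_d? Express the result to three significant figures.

V ≈ 4.06 V

Series total: ΣR = 16.9 + 87.6 + 1.25 + 10.1 = 115.8 kΩ.
R_{R_b..R_d} = 87.6 + 1.25 + 10.1 = 98.95 kΩ.
V = V_DC · R/ΣR = 4.75 × 0.8541 = 4.057 V.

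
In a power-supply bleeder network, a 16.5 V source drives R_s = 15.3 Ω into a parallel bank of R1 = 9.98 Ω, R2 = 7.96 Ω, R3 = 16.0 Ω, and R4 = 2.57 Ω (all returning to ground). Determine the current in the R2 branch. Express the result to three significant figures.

I ≈ 0.182 A

Equivalent of the parallel group: R_p = 1.476 Ω.
V_A by voltage divider: V_A = 16.5 × 1.476/(15.3 + 1.476) = 1.452 V.
Branch current I = V_A/R2 = 1.452/7.96 = 0.1824 A.
(Check via current divider: I_total = 0.9835 A; share G_k/ΣG = 0.1854 → same result.)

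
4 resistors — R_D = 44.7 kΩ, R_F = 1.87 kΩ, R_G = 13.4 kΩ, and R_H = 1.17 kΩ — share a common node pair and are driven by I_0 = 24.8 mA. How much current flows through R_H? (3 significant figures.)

I ≈ 14.3 mA

Conductances: ΣG = 1/44.7 + 1/1.87 + 1/13.4 + 1/1.17 = 1.486 (1/kΩ).
R_H takes the fraction G_k/ΣG = 0.8547/1.486 = 0.5750, so I = 24.8 × 0.5750 = 14.26 mA.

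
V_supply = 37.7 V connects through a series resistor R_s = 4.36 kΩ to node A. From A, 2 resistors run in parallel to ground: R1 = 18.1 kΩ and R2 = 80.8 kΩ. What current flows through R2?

I ≈ 0.360 mA

Combine the parallel branches: R_p = (1/18.1 + 1/80.8)⁻¹ = 14.79 kΩ.
Node voltage V_A = V_supply · R_p/(R_s + R_p) = 37.7 × 0.7723 = 29.12 V.
I(R2) = V_A / R2 = 29.12/80.8 = 0.3603 mA.
(Equivalently: I_total = 1.969 mA, then current-divider fraction G_k/ΣG = 0.1830.)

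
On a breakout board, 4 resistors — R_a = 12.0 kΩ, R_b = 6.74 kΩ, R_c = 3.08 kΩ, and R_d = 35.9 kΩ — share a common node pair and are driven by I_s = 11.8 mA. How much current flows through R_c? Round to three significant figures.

I ≈ 6.56 mA

ΣG = 1/12.0 + 1/6.74 + 1/3.08 + 1/35.9 = 0.5842.
R_c takes the fraction G_k/ΣG = 0.3247/0.5842 = 0.5557, so I = 11.8 × 0.5557 = 6.558 mA.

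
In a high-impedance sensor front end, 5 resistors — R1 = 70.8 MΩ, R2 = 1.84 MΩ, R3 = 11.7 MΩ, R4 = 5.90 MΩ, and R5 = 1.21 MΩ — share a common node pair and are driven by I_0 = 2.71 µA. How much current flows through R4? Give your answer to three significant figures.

I ≈ 0.280 µA

Total conductance ΣG = 1/70.8 + 1/1.84 + 1/11.7 + 1/5.90 + 1/1.21 = 1.639 (units of 1/MΩ).
R4 takes the fraction G_k/ΣG = 0.1695/1.639 = 0.1034, so I = 2.71 × 0.1034 = 0.2802 µA.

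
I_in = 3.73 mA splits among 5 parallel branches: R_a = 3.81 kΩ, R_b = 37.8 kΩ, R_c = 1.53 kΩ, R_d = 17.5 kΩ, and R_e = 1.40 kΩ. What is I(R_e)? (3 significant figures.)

I ≈ 1.55 mA

Conductances: ΣG = 1/3.81 + 1/37.8 + 1/1.53 + 1/17.5 + 1/1.40 = 1.714 (1/kΩ).
By the current-divider rule, I = I_in · G_k/ΣG = 3.73 × 0.4167 = 1.554 mA.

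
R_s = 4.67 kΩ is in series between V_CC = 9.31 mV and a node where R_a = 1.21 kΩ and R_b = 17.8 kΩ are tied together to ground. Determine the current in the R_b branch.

I ≈ 0.102 µA

Parallel bank: R_p = 1/(1/1.21 + 1/17.8) = 1.133 kΩ.
Node voltage V_A = V_CC · R_p/(R_s + R_p) = 9.31 × 0.1952 = 1.818 mV.
Branch current I = V_A/R_b = 1.818/17.8 = 0.1021 µA.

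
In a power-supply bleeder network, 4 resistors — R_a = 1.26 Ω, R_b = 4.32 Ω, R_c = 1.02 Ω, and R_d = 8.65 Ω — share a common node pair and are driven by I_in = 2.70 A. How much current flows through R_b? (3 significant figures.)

Conductances: ΣG = 1/1.26 + 1/4.32 + 1/1.02 + 1/8.65 = 2.121 (1/Ω).
By the current-divider rule, I = I_in · G_k/ΣG = 2.70 × 0.1091 = 0.2947 A.

I ≈ 0.295 A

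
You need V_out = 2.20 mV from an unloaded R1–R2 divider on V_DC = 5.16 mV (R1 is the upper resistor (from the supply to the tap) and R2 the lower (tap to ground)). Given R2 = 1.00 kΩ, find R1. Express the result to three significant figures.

R1 ≈ 1.35 kΩ

V_out/V_DC = R2/(R1+R2) = 0.4264.
R1 = R2·(1/k − 1) = 1.00 × 1.345 = 1.345 kΩ.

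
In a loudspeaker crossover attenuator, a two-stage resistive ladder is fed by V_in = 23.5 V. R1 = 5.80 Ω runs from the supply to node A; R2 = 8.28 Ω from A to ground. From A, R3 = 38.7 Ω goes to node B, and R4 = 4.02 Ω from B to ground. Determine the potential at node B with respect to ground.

Looking into the second stage from A: R3 + R4 = 42.72 Ω appears in parallel with R2.
R2 ‖ (R3+R4) = 6.936 Ω.
So V_A = 23.5 × 0.5446 = 12.80 V.
Then the unloaded second divider: V_B = V_A × R4/(R3+R4) = 12.80 × 0.09410 = 1.204 V.

V_B ≈ 1.20 V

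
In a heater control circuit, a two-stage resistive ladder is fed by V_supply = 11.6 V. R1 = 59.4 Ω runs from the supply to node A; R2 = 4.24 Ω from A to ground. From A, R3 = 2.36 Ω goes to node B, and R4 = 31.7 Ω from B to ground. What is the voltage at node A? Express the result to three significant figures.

V_A ≈ 0.692 V

Looking into the second stage from A: R3 + R4 = 34.06 Ω appears in parallel with R2.
Effective lower resistance at A: R2 ‖ 34.06 = 3.771 Ω.
V_A = 11.6 × 3.771/(59.4 + 3.771) = 0.6924 V.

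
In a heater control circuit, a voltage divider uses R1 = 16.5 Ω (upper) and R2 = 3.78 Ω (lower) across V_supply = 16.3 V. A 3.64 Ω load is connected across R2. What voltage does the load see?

V_out ≈ 1.65 V

The load sits in parallel with R2, giving an effective lower resistance R2' = R2·R_L/(R2+R_L) = 1.854 Ω.
Now apply the divider: V_out = 16.3 × 0.1010 = 1.647 V.
(Unloaded it would be 3.04 V; the load pulls it down.)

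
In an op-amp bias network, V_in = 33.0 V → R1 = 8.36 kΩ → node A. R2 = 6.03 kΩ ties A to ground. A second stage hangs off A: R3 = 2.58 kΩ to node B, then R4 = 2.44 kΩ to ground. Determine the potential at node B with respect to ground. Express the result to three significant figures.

Looking into the second stage from A: R3 + R4 = 5.020 kΩ appears in parallel with R2.
R2 ‖ (R3+R4) = 2.739 kΩ.
First divider: V_A = V_in · 2.739/(8.36 + 2.739) = 8.145 V.
V_B = V_A × 0.4861 = 3.959 V.

V_B ≈ 3.96 V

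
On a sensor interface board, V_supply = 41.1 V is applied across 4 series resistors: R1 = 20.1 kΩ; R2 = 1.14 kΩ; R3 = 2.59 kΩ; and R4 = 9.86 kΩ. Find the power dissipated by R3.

P ≈ 3.85 mW

Series current I = V_supply/ΣR = 41.1/33.69 = 1.220 mA.
P(R3) = I²·R3 = (1.220)² × 2.59 = 3.855 mW.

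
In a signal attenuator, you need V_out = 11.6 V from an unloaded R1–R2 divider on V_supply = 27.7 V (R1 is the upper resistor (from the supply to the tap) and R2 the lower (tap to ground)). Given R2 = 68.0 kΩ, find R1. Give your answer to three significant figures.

Required fraction k = V_out/V_supply = 0.4188.
R1 = R2·(1/k − 1) = 68.0 × 1.388 = 94.38 kΩ.

R1 ≈ 94.4 kΩ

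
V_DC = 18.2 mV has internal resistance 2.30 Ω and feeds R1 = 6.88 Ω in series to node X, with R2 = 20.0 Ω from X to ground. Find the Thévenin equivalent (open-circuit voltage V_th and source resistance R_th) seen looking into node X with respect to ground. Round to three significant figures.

V_th ≈ 12.5 mV, R_th ≈ 6.29 Ω

R1' = 2.30 + 6.88 = 9.180 Ω (source resistance + R1).
Open-circuit (no load on X): V_th = V_DC · R2/(R1' + R2) = 18.2 × 20.0/(9.180 + 20.0) = 12.47 mV.
With V_DC suppressed (replaced by a short), R_th = R1' ‖ R2 = (9.180 × 20.0)/(9.180 + 20.0) = 6.292 Ω.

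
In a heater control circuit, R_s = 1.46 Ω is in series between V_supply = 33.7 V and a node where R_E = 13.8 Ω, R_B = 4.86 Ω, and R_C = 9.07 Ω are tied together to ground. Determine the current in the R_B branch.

Combine the parallel branches: R_p = (1/13.8 + 1/4.86 + 1/9.07)⁻¹ = 2.574 Ω.
V_A by voltage divider: V_A = 33.7 × 2.574/(1.46 + 2.574) = 21.50 V.
Branch current I = V_A/R_B = 21.50/4.86 = 4.425 A.

I ≈ 4.42 A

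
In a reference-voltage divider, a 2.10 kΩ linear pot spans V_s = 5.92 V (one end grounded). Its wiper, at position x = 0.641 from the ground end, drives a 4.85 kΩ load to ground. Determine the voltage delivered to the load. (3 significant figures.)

V_out ≈ 3.45 V

Split the track: R_lower = x·R_p = 1.346 kΩ, R_upper = (1−x)·R_p = 0.7539 kΩ.
Lower segment in parallel with the load: 1.346 ‖ 4.85 = 1.054 kΩ.
Then V_out = V_s · 1.054/(0.7539 + 1.054) = 3.451 V.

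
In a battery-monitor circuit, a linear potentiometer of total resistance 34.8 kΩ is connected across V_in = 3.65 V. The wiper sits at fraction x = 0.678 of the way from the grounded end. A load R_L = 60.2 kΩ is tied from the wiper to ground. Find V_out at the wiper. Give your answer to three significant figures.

The pot divides into 11.21 kΩ above the wiper and 23.59 kΩ below.
R_L loads the lower segment: effective lower R = 16.95 kΩ.
Loaded-divider output: V_out = 3.65 × 0.6020 = 2.197 V.
(Unloaded: V_out = x·V_in = 2.47 V.)

V_out ≈ 2.20 V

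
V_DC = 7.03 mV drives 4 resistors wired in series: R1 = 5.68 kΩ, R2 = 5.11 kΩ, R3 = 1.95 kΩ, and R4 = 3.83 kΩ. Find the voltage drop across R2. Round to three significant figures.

ΣR = 5.68 + 5.11 + 1.95 + 3.83 = 16.57 kΩ.
V = V_DC · R/ΣR = 7.03 × 0.3084 = 2.168 mV.

V ≈ 2.17 mV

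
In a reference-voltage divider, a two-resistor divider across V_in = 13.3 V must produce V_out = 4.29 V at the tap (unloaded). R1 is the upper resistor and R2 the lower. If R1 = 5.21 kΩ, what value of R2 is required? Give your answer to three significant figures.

R2 ≈ 2.48 kΩ

Required fraction k = V_out/V_in = 0.3226.
R2 = R1 · 0.3226/(1 − 0.3226) = 2.481 kΩ.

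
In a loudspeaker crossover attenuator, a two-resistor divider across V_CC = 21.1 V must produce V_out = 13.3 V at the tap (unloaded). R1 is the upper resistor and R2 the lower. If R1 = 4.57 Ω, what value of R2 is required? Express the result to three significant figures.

R2 ≈ 7.79 Ω

V_out/V_CC = R2/(R1+R2) = 0.6303.
Rearranging, R2 = R1·k/(1−k) = 4.57 × 1.705 = 7.792 Ω.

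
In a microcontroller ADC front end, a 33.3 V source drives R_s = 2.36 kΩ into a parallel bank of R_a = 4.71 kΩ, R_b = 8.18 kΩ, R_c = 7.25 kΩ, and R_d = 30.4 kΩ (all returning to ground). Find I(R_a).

I ≈ 3.22 mA

Parallel bank: R_p = 1/(1/4.71 + 1/8.18 + 1/7.25 + 1/30.4) = 1.979 kΩ.
V_A by voltage divider: V_A = 33.3 × 1.979/(2.36 + 1.979) = 15.19 V.
I(R_a) = V_A / R_a = 15.19/4.71 = 3.224 mA.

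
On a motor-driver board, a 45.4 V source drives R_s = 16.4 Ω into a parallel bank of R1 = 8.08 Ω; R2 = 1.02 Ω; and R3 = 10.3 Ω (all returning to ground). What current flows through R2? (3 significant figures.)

Parallel bank: R_p = 1/(1/8.08 + 1/1.02 + 1/10.3) = 0.8325 Ω.
V_A by voltage divider: V_A = 45.4 × 0.8325/(16.4 + 0.8325) = 2.193 V.
I(R2) = V_A / R2 = 2.193/1.02 = 2.150 A.
(Check via current divider: I_total = 2.635 A; share G_k/ΣG = 0.8161 → same result.)

I ≈ 2.15 A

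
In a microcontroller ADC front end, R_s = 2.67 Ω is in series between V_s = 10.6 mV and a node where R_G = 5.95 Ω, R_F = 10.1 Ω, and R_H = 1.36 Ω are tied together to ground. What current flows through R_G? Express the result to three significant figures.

Equivalent of the parallel group: R_p = 0.9976 Ω.
Node voltage V_A = V_s · R_p/(R_s + R_p) = 10.6 × 0.2720 = 2.883 mV.
I(R_G) = V_A / R_G = 2.883/5.95 = 0.4846 mA.

I ≈ 0.485 mA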